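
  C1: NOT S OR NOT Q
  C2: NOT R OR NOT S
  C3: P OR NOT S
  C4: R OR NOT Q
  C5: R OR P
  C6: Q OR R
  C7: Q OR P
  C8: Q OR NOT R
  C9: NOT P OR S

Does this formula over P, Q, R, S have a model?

Case S = false:
From the singleton clause (NOT P), P = false.
From the singleton clause (R), R = true.
From the singleton clause (Q), Q = true.
Every clause now holds.
A satisfying assignment: P ↦ false,  Q ↦ true,  R ↦ true,  S ↦ false.

Satisfiable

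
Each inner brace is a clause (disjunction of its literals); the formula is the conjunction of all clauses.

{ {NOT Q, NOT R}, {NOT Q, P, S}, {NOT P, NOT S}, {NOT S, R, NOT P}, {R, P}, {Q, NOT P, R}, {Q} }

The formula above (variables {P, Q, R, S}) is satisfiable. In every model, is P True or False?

True

Suppose P = false.
The clause (R) is unit, so R = true.
The clause (NOT Q) is unit, so Q = false.
That conflicts with the unit clause (Q).
So every satisfying assignment has P = True.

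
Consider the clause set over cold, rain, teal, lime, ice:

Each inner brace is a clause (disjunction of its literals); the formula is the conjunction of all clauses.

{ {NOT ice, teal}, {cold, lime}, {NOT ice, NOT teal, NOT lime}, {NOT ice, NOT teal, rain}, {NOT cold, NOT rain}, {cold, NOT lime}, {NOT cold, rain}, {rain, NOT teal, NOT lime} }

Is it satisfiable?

Unsatisfiable

Case ice = false:
Case cold = true:
Unit clause (NOT rain) forces rain = false.
Now (rain) is unsatisfied and unit — conflict.
Backtrack on cold: now try cold = false.
Unit clause (lime) forces lime = true.
Now (NOT lime) is unsatisfied and unit — conflict.
Both values of cold lead to a conflict.
Backtrack on ice: now try ice = true.
Unit clause (teal) forces teal = true.
Unit clause (NOT lime) forces lime = false.
Unit clause (cold) forces cold = true.
Unit clause (rain) forces rain = true.
Now (NOT rain) is unsatisfied and unit — conflict.
Both values of ice lead to a conflict.
No assignment satisfies every clause.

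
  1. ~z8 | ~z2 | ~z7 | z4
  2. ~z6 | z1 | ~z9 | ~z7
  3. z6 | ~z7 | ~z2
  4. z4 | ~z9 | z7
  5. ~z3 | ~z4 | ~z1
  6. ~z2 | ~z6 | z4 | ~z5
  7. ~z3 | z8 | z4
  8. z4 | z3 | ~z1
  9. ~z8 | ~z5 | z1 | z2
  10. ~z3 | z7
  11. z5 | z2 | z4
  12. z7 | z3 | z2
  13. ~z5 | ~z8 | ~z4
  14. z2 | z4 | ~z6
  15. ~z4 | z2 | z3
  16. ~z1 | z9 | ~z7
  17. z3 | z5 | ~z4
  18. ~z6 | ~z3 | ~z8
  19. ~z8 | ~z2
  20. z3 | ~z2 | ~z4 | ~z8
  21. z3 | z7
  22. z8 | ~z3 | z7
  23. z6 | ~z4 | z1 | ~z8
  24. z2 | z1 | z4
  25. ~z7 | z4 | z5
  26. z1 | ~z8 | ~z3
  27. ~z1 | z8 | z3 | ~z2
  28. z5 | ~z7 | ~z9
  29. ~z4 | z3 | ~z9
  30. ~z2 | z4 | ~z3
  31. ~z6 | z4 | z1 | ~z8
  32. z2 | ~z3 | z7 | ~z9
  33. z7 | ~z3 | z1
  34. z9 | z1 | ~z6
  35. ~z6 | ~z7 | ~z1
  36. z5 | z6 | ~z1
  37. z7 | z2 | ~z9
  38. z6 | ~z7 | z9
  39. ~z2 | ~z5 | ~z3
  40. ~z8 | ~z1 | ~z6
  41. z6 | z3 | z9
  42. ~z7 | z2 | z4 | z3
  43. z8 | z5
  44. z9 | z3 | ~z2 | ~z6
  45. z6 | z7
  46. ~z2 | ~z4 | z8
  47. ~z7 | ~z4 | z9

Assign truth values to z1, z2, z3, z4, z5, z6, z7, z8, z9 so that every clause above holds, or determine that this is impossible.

Branch on z3: set z3 = 1.
The clause (z7) is unit, so z7 = 1.
Branch on z6: set z6 = 0.
The clause (~z2) is unit, so z2 = 0.
The clause (z9) is unit, so z9 = 1.
The clause (z5) is unit, so z5 = 1.
Branch on z4: set z4 = 0.
The clause (z8) is unit, so z8 = 1.
The clause (z1) is unit, so z1 = 1.
All clauses are satisfied.

z1=1, z2=0, z3=1, z4=0, z5=1, z6=0, z7=1, z8=1, z9=1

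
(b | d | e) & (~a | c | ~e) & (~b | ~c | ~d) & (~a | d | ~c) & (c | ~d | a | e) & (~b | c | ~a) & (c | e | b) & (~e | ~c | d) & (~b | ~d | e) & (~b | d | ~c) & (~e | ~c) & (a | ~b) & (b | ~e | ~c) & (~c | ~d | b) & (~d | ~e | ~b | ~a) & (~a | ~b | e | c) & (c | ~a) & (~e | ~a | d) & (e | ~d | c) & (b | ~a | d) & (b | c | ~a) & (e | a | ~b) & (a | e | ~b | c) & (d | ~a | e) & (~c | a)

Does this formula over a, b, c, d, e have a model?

Try e = 1.
(~c) alone gives c = 0.
(~a) alone gives a = 0.
(~b) alone gives b = 0.
Every clause is now satisfied; d is unconstrained.
A satisfying assignment: a=0, b=0, c=0, d=0, e=1.

Yes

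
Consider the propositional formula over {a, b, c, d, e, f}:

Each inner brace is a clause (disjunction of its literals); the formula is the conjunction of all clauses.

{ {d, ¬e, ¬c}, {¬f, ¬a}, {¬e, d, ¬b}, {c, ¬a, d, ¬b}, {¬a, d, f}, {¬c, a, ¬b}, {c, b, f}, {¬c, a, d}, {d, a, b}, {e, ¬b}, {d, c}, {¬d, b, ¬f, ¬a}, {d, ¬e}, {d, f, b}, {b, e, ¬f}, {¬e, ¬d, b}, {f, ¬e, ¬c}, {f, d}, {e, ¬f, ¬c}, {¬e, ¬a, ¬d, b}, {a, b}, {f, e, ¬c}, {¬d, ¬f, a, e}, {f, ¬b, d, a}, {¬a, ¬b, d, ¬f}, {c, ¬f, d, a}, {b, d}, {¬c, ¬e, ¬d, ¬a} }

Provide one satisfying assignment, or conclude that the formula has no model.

a=False, b=True, c=False, d=True, e=True, f=False

Case f = False:
Unit clause (d) forces d = True.
Case c = False:
Unit clause (b) forces b = True.
Unit clause (e) forces e = True.
No clause remains; a is free.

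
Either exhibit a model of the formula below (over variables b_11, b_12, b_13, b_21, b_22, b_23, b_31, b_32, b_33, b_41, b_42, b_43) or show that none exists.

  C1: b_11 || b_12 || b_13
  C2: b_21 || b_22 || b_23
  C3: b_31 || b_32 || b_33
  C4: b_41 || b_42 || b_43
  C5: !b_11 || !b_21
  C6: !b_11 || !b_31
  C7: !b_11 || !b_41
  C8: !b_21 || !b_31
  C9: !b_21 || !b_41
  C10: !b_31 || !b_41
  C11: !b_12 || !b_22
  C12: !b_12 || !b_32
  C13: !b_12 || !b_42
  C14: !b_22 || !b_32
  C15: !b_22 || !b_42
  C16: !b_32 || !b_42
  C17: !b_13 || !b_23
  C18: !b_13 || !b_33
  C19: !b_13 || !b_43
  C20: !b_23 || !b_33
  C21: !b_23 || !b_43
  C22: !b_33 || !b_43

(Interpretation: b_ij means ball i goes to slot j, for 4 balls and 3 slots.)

UNSATISFIABLE

Branch on b_11: set b_11 = false.
Branch on b_12: set b_12 = true.
From the singleton clause (!b_22), b_22 = false.
From the singleton clause (!b_32), b_32 = false.
From the singleton clause (!b_42), b_42 = false.
Branch on b_21: set b_21 = true.
From the singleton clause (!b_31), b_31 = false.
From the singleton clause (b_33), b_33 = true.
From the singleton clause (!b_41), b_41 = false.
From the singleton clause (b_43), b_43 = true.
Now (!b_43) is unsatisfied and unit — conflict.
That branch fails; take b_21 = false instead.
From the singleton clause (b_23), b_23 = true.
From the singleton clause (!b_13), b_13 = false.
From the singleton clause (!b_33), b_33 = false.
From the singleton clause (b_31), b_31 = true.
From the singleton clause (!b_41), b_41 = false.
From the singleton clause (b_43), b_43 = true.
Now (!b_43) is unsatisfied and unit — conflict.
Either choice for b_21 ends in contradiction.
That branch fails; take b_12 = false instead.
From the singleton clause (b_13), b_13 = true.
From the singleton clause (!b_23), b_23 = false.
From the singleton clause (!b_33), b_33 = false.
From the singleton clause (!b_43), b_43 = false.
Branch on b_21: set b_21 = true.
From the singleton clause (!b_31), b_31 = false.
From the singleton clause (b_32), b_32 = true.
From the singleton clause (!b_41), b_41 = false.
From the singleton clause (b_42), b_42 = true.
Now (!b_42) is unsatisfied and unit — conflict.
That branch fails; take b_21 = false instead.
From the singleton clause (b_22), b_22 = true.
From the singleton clause (!b_32), b_32 = false.
From the singleton clause (b_31), b_31 = true.
From the singleton clause (!b_41), b_41 = false.
From the singleton clause (b_42), b_42 = true.
Now (!b_42) is unsatisfied and unit — conflict.
Either choice for b_21 ends in contradiction.
Either choice for b_12 ends in contradiction.
That branch fails; take b_11 = true instead.
From the singleton clause (!b_21), b_21 = false.
From the singleton clause (!b_31), b_31 = false.
From the singleton clause (!b_41), b_41 = false.
Branch on b_22: set b_22 = true.
From the singleton clause (!b_12), b_12 = false.
From the singleton clause (!b_32), b_32 = false.
From the singleton clause (b_33), b_33 = true.
From the singleton clause (!b_42), b_42 = false.
From the singleton clause (b_43), b_43 = true.
Now (!b_43) is unsatisfied and unit — conflict.
That branch fails; take b_22 = false instead.
From the singleton clause (b_23), b_23 = true.
From the singleton clause (!b_13), b_13 = false.
From the singleton clause (!b_33), b_33 = false.
From the singleton clause (b_32), b_32 = true.
From the singleton clause (!b_12), b_12 = false.
From the singleton clause (!b_42), b_42 = false.
From the singleton clause (b_43), b_43 = true.
Now (!b_43) is unsatisfied and unit — conflict.
Either choice for b_22 ends in contradiction.
Either choice for b_11 ends in contradiction.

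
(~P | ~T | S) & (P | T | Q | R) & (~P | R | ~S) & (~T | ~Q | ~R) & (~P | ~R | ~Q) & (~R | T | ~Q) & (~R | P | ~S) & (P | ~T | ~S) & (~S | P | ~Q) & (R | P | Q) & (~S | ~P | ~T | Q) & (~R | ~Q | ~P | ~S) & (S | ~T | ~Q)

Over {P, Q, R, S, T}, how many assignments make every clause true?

There are 2^5 = 32 truth assignments over (P, Q, R, S, T).
Split on S. With S = 1, the clauses containing S are satisfied and ~S drops from the rest; 1 of the 2^4 = 16 assignments to the other variables satisfy what remains.
With S = 0, by the same count on the reduced clause set, 6 assignments work.
(One model: P=F, Q=F, R=T, S=F, T=F.)
Total: 1 + 6 = 7.

7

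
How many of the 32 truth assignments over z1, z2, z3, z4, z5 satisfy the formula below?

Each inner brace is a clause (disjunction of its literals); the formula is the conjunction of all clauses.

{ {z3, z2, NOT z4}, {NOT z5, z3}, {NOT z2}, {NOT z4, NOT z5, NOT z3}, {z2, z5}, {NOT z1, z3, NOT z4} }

There are 2^5 = 32 truth assignments over (z1, z2, z3, z4, z5).
Split on z4. With z4 = true, the clauses containing z4 are satisfied and NOT z4 drops from the rest; 0 of the 2^4 = 16 assignments to the other variables satisfy what remains.
With z4 = false, by the same count on the reduced clause set, 2 assignments work.
Total: 0 + 2 = 2.

2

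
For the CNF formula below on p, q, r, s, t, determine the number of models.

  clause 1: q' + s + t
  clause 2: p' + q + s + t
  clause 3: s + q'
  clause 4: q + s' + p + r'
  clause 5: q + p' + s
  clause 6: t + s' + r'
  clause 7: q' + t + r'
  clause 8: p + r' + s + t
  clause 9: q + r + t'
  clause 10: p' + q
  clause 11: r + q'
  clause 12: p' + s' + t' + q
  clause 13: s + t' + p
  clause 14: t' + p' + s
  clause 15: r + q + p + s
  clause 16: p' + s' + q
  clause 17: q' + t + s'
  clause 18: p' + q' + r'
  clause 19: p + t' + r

There are 2^5 = 32 truth assignments over (p, q, r, s, t).
Split on s. With s = 1, the clauses containing s are satisfied and s' drops from the rest; 2 of the 2^4 = 16 assignments to the other variables satisfy what remains.
With s = 0, by the same count on the reduced clause set, 0 assignments work.
(One model: p=F, q=F, r=F, s=T, t=F.)
Total: 2 + 0 = 2.

2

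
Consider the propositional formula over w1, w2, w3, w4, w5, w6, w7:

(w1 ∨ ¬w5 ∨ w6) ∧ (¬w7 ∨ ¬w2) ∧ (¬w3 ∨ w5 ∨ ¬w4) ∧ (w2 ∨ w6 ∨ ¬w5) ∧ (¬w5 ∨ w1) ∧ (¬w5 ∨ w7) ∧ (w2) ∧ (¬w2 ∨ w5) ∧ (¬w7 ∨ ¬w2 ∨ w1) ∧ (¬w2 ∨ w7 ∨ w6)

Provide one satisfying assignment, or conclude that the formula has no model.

UNSATISFIABLE

The clause (w2) is unit, so w2 = True.
The clause (¬w7) is unit, so w7 = False.
The clause (¬w5) is unit, so w5 = False.
But (w5) is also a unit clause — contradiction.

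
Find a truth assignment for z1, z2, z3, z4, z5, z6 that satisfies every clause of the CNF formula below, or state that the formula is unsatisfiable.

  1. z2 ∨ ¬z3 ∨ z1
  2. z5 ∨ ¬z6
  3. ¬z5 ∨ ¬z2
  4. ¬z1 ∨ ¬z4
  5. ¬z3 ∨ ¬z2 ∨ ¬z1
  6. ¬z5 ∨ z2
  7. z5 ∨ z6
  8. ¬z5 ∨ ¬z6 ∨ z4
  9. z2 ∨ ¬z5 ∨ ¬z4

Try z5 = True.
(¬z2) alone gives z2 = False.
But (z2) is also a unit clause — contradiction.
That branch fails; take z5 = False instead.
(¬z6) alone gives z6 = False.
But (z6) is also a unit clause — contradiction.
Both values of z5 lead to a conflict.

UNSATISFIABLE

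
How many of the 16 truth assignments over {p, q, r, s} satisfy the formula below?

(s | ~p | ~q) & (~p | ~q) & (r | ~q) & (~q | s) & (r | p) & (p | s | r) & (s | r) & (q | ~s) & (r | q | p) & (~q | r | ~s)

There are 2^4 = 16 truth assignments over (p, q, r, s).
Check each against the 10 clauses (columns in the order p, q, r, s):
  F F F F  ✗ fails (r | p)
  F F F T  ✗ fails (r | p)
  F F T F  ✓ satisfies all
  F F T T  ✗ fails (q | ~s)
  F T F F  ✗ fails (r | ~q)
  F T F T  ✗ fails (r | ~q)
  F T T F  ✗ fails (~q | s)
  F T T T  ✓ satisfies all
  T F F F  ✗ fails (s | r)
  T F F T  ✗ fails (q | ~s)
  T F T F  ✓ satisfies all
  T F T T  ✗ fails (q | ~s)
  T T F F  ✗ fails (s | ~p | ~q)
  T T F T  ✗ fails (~p | ~q)
  T T T F  ✗ fails (s | ~p | ~q)
  T T T T  ✗ fails (~p | ~q)
3 of the 16 rows are models.

3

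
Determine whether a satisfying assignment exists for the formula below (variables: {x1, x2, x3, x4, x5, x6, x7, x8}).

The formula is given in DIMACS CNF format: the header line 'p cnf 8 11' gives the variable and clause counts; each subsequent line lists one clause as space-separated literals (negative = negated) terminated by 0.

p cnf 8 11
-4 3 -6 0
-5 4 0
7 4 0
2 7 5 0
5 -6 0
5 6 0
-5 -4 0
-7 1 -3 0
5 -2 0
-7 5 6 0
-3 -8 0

Try x5 = False.
(¬x6) alone gives x6 = False.
Now (x6) is unsatisfied and unit — conflict.
That branch fails; take x5 = True instead.
(x4) alone gives x4 = True.
Now (¬x4) is unsatisfied and unit — conflict.
Neither x5 = True nor x5 = False works.
No assignment satisfies every clause.

No, unsatisfiable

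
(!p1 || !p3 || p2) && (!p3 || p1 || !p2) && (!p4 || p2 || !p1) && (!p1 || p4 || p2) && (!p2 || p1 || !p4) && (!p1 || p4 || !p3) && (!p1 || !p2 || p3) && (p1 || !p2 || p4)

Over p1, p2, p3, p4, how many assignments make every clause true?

5

There are 2^4 = 16 truth assignments over (p1, p2, p3, p4).
Check each against the 8 clauses (columns in the order p1, p2, p3, p4):
  F F F F  ✓ satisfies all
  F F F T  ✓ satisfies all
  F F T F  ✓ satisfies all
  F F T T  ✓ satisfies all
  F T F F  ✗ fails (p1 || !p2 || p4)
  F T F T  ✗ fails (!p2 || p1 || !p4)
  F T T F  ✗ fails (!p3 || p1 || !p2)
  F T T T  ✗ fails (!p3 || p1 || !p2)
  T F F F  ✗ fails (!p1 || p4 || p2)
  T F F T  ✗ fails (!p4 || p2 || !p1)
  T F T F  ✗ fails (!p1 || !p3 || p2)
  T F T T  ✗ fails (!p1 || !p3 || p2)
  T T F F  ✗ fails (!p1 || !p2 || p3)
  T T F T  ✗ fails (!p1 || !p2 || p3)
  T T T F  ✗ fails (!p1 || p4 || !p3)
  T T T T  ✓ satisfies all
5 of the 16 rows are models.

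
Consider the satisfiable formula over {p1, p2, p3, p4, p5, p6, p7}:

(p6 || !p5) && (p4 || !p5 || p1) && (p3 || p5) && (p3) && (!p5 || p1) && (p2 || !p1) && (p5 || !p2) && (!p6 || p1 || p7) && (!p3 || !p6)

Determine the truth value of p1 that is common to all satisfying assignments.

False

Suppose p1 = true.
From the singleton clause (p3), p3 = true.
From the singleton clause (p2), p2 = true.
From the singleton clause (p5), p5 = true.
From the singleton clause (p6), p6 = true.
That conflicts with the unit clause (!p6).
So every satisfying assignment has p1 = False.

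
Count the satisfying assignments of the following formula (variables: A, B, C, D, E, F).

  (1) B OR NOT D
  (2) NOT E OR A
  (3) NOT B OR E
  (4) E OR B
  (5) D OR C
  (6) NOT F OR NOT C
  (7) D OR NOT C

There are 2^6 = 64 truth assignments over (A, B, C, D, E, F).
Split on D. With D = true, the clauses containing D are satisfied and NOT D drops from the rest; 3 of the 2^5 = 32 assignments to the other variables satisfy what remains.
With D = false, by the same count on the reduced clause set, 0 assignments work.
Total: 3 + 0 = 3.

3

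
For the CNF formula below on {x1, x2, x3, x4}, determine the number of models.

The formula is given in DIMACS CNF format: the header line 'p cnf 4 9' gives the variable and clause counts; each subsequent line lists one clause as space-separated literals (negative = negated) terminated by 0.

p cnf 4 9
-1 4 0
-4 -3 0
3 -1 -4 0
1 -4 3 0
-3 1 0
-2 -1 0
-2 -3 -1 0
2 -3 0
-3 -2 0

There are 2^4 = 16 truth assignments over (x1, x2, x3, x4).
Split on x3. With x3 = True, the clauses containing x3 are satisfied and ¬x3 drops from the rest; 0 of the 2^3 = 8 assignments to the other variables satisfy what remains.
With x3 = False, by the same count on the reduced clause set, 2 assignments work.
(One model: x1=F, x2=F, x3=F, x4=F.)
Total: 0 + 2 = 2.

2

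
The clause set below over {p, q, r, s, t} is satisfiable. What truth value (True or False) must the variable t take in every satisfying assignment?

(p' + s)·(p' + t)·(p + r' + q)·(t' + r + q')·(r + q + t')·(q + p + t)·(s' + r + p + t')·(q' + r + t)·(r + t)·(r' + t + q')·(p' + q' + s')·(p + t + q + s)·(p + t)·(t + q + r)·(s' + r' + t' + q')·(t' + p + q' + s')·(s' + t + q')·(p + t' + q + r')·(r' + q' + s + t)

Suppose t = 0.
Unit clause (p') forces p = 0.
That conflicts with the unit clause (p).
So every satisfying assignment has t = True.

True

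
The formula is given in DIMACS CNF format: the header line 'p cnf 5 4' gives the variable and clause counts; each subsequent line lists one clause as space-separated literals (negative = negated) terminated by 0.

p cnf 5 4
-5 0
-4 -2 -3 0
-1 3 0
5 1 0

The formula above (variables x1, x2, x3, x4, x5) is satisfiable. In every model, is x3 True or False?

True

Suppose x3 = False.
From the singleton clause (¬x5), x5 = False.
From the singleton clause (¬x1), x1 = False.
But (x1) is also a unit clause — contradiction.
So every satisfying assignment has x3 = True.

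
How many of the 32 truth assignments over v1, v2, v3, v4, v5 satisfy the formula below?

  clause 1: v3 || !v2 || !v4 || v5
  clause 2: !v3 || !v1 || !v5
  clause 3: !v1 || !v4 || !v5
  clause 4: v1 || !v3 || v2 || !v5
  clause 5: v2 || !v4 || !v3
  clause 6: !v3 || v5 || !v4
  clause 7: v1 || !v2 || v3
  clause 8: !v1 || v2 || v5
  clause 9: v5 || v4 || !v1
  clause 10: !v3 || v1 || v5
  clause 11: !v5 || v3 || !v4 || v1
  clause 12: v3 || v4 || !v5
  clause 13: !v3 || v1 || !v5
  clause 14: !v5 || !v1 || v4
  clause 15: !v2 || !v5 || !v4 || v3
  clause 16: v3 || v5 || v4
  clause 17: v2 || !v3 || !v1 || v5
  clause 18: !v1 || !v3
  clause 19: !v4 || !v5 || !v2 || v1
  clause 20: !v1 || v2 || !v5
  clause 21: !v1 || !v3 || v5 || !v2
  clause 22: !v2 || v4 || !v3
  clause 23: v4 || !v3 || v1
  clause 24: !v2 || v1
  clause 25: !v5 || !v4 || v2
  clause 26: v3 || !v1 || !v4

There are 2^5 = 32 truth assignments over (v1, v2, v3, v4, v5).
Split on v3. With v3 = true, the clauses containing v3 are satisfied and !v3 drops from the rest; 0 of the 2^4 = 16 assignments to the other variables satisfy what remains.
With v3 = false, by the same count on the reduced clause set, 1 assignment works.
(One model: v1=F, v2=F, v3=F, v4=T, v5=F.)
Total: 0 + 1 = 1.

1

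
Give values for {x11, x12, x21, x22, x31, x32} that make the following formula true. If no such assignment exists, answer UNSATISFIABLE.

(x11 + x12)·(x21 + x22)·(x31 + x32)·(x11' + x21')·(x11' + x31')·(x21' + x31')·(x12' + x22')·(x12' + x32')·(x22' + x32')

UNSATISFIABLE

Case x11 = 1:
(x21') alone gives x21 = 0.
(x22) alone gives x22 = 1.
(x31') alone gives x31 = 0.
(x32) alone gives x32 = 1.
Now (x32') is unsatisfied and unit — conflict.
Backtrack on x11: now try x11 = 0.
(x12) alone gives x12 = 1.
(x22') alone gives x22 = 0.
(x21) alone gives x21 = 1.
(x31') alone gives x31 = 0.
(x32) alone gives x32 = 1.
Now (x32') is unsatisfied and unit — conflict.
Both values of x11 lead to a conflict.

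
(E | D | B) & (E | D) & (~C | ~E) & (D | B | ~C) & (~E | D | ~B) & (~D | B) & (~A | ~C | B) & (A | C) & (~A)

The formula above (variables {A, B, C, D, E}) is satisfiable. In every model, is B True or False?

Suppose B = 0.
Unit clause (~D) forces D = 0.
Unit clause (E) forces E = 1.
Unit clause (~C) forces C = 0.
Unit clause (A) forces A = 1.
Now (~A) is unsatisfied and unit — conflict.
So every satisfying assignment has B = True.

True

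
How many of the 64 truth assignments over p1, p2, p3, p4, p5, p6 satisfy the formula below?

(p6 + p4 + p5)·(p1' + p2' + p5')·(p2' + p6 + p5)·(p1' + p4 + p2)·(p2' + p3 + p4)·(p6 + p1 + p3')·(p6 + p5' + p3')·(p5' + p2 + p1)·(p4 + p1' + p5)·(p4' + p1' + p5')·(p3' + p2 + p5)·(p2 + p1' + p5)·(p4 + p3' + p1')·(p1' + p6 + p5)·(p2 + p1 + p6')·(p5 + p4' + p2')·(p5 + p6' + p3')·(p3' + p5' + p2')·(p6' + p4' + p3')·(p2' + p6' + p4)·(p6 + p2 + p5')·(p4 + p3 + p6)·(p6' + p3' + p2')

3

There are 2^6 = 64 truth assignments over (p1, p2, p3, p4, p5, p6).
Split on p5. With p5 = 1, the clauses containing p5 are satisfied and p5' drops from the rest; 2 of the 2^5 = 32 assignments to the other variables satisfy what remains.
With p5 = 0, by the same count on the reduced clause set, 1 assignment works.
Total: 2 + 1 = 3.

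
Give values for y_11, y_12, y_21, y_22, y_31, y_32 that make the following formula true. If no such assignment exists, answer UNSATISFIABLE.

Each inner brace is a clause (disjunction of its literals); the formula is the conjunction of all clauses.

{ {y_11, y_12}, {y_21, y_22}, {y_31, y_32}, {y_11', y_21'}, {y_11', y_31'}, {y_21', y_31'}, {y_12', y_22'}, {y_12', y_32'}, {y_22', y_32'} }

UNSATISFIABLE

Case y_11 = 1:
From the singleton clause (y_21'), y_21 = 0.
From the singleton clause (y_22), y_22 = 1.
From the singleton clause (y_31'), y_31 = 0.
From the singleton clause (y_32), y_32 = 1.
That conflicts with the unit clause (y_32').
Backtrack on y_11: now try y_11 = 0.
From the singleton clause (y_12), y_12 = 1.
From the singleton clause (y_22'), y_22 = 0.
From the singleton clause (y_21), y_21 = 1.
From the singleton clause (y_31'), y_31 = 0.
From the singleton clause (y_32), y_32 = 1.
That conflicts with the unit clause (y_32').
Both values of y_11 lead to a conflict.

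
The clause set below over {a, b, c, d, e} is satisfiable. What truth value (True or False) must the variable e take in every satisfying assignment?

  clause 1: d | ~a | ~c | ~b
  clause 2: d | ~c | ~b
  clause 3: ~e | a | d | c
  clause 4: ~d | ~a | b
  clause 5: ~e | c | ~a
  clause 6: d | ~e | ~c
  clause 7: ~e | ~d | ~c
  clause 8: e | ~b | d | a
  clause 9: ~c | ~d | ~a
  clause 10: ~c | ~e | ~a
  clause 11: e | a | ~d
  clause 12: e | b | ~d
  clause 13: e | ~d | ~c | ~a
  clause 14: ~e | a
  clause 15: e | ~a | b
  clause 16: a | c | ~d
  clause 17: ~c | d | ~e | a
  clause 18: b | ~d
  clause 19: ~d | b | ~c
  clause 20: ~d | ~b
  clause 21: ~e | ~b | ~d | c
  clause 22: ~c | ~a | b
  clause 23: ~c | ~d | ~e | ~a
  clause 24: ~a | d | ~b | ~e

Suppose e = 1.
From the singleton clause (a), a = 1.
From the singleton clause (c), c = 1.
But (~c) is also a unit clause — contradiction.
So every satisfying assignment has e = False.

False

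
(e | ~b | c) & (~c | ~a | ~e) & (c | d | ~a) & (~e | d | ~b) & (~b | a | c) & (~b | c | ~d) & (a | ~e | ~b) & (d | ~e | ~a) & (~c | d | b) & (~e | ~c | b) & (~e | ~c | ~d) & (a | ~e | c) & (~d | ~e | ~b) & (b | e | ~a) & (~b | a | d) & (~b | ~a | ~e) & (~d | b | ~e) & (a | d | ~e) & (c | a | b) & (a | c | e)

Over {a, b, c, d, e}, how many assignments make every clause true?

There are 2^5 = 32 truth assignments over (a, b, c, d, e).
Split on c. With c = 1, the clauses containing c are satisfied and ~c drops from the rest; 4 of the 2^4 = 16 assignments to the other variables satisfy what remains.
With c = 0, by the same count on the reduced clause set, 0 assignments work.
(One model: a=F, b=F, c=T, d=T, e=F.)
Total: 4 + 0 = 4.

4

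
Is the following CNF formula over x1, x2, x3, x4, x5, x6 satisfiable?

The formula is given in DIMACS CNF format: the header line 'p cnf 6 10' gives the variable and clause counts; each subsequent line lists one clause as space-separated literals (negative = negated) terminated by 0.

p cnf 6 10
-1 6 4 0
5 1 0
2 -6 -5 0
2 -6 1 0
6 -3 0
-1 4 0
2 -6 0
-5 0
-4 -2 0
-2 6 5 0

(¬x5) alone gives x5 = False.
(x1) alone gives x1 = True.
(x4) alone gives x4 = True.
(¬x2) alone gives x2 = False.
(¬x6) alone gives x6 = False.
(¬x3) alone gives x3 = False.
This assignment satisfies each clause.
A satisfying assignment: x1=True, x2=False, x3=False, x4=True, x5=False, x6=False.

Yes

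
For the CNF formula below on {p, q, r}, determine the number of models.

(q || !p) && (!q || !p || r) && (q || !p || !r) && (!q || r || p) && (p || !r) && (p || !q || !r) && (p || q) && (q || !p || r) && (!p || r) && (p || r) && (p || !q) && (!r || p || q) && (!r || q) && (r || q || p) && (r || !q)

1

There are 2^3 = 8 truth assignments over (p, q, r).
Check each against the 15 clauses (columns in the order p, q, r):
  F F F  ✗ fails (p || q)
  F F T  ✗ fails (p || !r)
  F T F  ✗ fails (!q || r || p)
  F T T  ✗ fails (p || !r)
  T F F  ✗ fails (q || !p)
  T F T  ✗ fails (q || !p)
  T T F  ✗ fails (!q || !p || r)
  T T T  ✓ satisfies all
1 of the 8 rows is a model.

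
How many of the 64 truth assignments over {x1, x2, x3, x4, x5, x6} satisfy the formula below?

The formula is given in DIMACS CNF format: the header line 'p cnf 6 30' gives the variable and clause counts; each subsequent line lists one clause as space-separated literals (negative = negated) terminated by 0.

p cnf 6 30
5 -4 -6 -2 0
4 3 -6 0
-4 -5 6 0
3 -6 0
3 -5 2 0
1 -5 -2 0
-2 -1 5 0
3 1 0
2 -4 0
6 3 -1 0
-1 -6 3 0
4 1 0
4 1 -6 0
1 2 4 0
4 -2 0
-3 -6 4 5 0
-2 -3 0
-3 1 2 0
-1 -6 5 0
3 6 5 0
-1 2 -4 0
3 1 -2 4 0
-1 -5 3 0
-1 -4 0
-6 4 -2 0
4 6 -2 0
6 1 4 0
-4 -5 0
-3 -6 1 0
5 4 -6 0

There are 2^6 = 64 truth assignments over (x1, x2, x3, x4, x5, x6).
Split on x5. With x5 = True, the clauses containing x5 are satisfied and ¬x5 drops from the rest; 2 of the 2^5 = 32 assignments to the other variables satisfy what remains.
With x5 = False, by the same count on the reduced clause set, 1 assignment works.
(One model: x1=T, x2=F, x3=T, x4=F, x5=F, x6=F.)
Total: 2 + 1 = 3.

3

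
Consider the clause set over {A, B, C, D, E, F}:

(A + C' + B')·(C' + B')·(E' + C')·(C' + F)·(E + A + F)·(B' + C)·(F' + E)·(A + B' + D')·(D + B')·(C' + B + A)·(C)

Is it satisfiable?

From the singleton clause (C), C = 1.
From the singleton clause (B'), B = 0.
From the singleton clause (E'), E = 0.
From the singleton clause (F), F = 1.
That conflicts with the unit clause (F').
No assignment satisfies every clause.

No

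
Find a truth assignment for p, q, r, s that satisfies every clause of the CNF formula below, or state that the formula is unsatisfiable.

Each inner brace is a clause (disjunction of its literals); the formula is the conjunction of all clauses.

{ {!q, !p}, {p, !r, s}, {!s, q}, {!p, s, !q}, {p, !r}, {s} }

p: false; q: true; r: false; s: true

Unit clause (s) forces s = true.
Unit clause (q) forces q = true.
Unit clause (!p) forces p = false.
Unit clause (!r) forces r = false.
All clauses are satisfied.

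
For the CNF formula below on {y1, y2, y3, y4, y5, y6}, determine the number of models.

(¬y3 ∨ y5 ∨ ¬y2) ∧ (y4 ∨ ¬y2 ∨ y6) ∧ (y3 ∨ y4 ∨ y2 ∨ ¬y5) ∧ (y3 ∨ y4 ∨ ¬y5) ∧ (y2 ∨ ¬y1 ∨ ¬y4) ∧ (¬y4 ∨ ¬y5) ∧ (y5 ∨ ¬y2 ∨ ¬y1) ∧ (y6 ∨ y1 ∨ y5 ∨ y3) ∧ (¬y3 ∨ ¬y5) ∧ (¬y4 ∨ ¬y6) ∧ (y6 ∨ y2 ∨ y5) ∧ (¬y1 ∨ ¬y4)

5

There are 2^6 = 64 truth assignments over (y1, y2, y3, y4, y5, y6).
Split on y4. With y4 = True, the clauses containing y4 are satisfied and ¬y4 drops from the rest; 0 of the 2^5 = 32 assignments to the other variables satisfy what remains.
With y4 = False, by the same count on the reduced clause set, 5 assignments work.
(One model: y1=F, y2=F, y3=F, y4=F, y5=F, y6=T.)
Total: 0 + 5 = 5.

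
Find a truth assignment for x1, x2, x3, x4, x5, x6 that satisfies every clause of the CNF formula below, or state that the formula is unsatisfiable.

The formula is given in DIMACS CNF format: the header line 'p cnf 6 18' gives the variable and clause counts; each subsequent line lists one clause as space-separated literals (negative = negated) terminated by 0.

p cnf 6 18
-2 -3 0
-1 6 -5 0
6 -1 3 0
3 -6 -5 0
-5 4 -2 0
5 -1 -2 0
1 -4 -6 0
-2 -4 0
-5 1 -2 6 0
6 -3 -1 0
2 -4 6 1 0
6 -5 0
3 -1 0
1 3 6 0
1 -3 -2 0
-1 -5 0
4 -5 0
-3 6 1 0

Branch on x2: set x2 = False.
Branch on x6: set x6 = True.
Branch on x3: set x3 = False.
Unit clause (¬x5) forces x5 = False.
Unit clause (¬x1) forces x1 = False.
Unit clause (¬x4) forces x4 = False.
This assignment satisfies each clause.

x1: False; x2: False; x3: False; x4: False; x5: False; x6: True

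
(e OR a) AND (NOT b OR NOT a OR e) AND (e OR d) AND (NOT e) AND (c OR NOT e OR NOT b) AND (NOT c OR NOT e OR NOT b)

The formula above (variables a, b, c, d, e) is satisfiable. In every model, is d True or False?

True

Suppose d = false.
From the singleton clause (e), e = true.
But (NOT e) is also a unit clause — contradiction.
So every satisfying assignment has d = True.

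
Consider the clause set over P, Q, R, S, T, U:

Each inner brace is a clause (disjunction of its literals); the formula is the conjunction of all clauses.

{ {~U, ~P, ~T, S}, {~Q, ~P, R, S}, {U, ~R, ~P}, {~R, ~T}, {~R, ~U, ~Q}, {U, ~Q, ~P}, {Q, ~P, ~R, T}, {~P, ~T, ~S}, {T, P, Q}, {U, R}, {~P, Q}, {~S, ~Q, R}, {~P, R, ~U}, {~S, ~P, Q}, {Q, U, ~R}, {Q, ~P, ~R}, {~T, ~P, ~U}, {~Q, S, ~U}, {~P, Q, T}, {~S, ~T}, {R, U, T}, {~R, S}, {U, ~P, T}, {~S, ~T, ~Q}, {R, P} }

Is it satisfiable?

Case R = 1:
Unit clause (~T) forces T = 0.
Unit clause (S) forces S = 1.
Case U = 0:
Unit clause (~P) forces P = 0.
Unit clause (Q) forces Q = 1.
Every clause now holds.
A satisfying assignment: P=0, Q=1, R=1, S=1, T=0, U=0.

Yes, satisfiable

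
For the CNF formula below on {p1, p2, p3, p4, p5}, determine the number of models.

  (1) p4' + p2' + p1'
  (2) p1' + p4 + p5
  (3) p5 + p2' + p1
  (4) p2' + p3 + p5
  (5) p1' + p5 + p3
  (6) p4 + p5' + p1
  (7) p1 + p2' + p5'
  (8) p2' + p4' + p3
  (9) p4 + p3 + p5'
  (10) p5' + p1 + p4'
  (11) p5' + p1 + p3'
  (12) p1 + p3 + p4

8

There are 2^5 = 32 truth assignments over (p1, p2, p3, p4, p5).
Split on p1. With p1 = 1, the clauses containing p1 are satisfied and p1' drops from the rest; 5 of the 2^4 = 16 assignments to the other variables satisfy what remains.
With p1 = 0, by the same count on the reduced clause set, 3 assignments work.
Total: 5 + 3 = 8.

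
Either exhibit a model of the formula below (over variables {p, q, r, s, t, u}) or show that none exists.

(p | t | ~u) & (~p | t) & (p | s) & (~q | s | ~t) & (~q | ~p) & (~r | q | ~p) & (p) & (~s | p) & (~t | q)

UNSATISFIABLE

Unit clause (p) forces p = 1.
Unit clause (t) forces t = 1.
Unit clause (~q) forces q = 0.
That conflicts with the unit clause (q).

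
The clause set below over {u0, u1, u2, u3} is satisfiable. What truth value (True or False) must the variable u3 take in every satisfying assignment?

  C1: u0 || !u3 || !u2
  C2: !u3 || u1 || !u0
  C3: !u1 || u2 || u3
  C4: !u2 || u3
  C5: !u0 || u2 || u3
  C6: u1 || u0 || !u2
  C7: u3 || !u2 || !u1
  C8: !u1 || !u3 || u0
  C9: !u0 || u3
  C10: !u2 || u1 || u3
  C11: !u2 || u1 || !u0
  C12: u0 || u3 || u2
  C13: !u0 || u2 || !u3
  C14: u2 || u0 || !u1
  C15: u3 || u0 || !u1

True

Suppose u3 = false.
The clause (!u2) is unit, so u2 = false.
The clause (!u1) is unit, so u1 = false.
The clause (!u0) is unit, so u0 = false.
But (u0) is also a unit clause — contradiction.
So every satisfying assignment has u3 = True.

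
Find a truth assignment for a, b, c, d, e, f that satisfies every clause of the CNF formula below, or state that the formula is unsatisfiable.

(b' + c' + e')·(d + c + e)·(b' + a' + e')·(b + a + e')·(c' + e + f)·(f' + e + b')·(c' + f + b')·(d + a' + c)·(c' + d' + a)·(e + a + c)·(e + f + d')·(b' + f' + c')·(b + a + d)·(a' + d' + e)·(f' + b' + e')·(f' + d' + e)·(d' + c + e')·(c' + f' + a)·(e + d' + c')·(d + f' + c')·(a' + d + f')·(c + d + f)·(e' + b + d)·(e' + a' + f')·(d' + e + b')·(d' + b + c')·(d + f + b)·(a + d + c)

Suppose b = 0.
Suppose a = 1.
Suppose d = 1.
The clause (e) is unit, so e = 1.
The clause (c) is unit, so c = 1.
That conflicts with the unit clause (c').
Undo d and try d = 0.
The clause (c) is unit, so c = 1.
The clause (f') is unit, so f = 0.
That conflicts with the unit clause (f).
Either choice for d ends in contradiction.
Undo a and try a = 0.
The clause (e') is unit, so e = 0.
The clause (c) is unit, so c = 1.
The clause (f) is unit, so f = 1.
That conflicts with the unit clause (f').
Either choice for a ends in contradiction.
Undo b and try b = 1.
Suppose c = 0.
Suppose d = 1.
The clause (e') is unit, so e = 0.
That conflicts with the unit clause (e).
Undo d and try d = 0.
The clause (e) is unit, so e = 1.
The clause (a') is unit, so a = 0.
That conflicts with the unit clause (a).
Either choice for d ends in contradiction.
Undo c and try c = 1.
The clause (e') is unit, so e = 0.
The clause (f) is unit, so f = 1.
That conflicts with the unit clause (f').
Either choice for c ends in contradiction.
Either choice for b ends in contradiction.

UNSATISFIABLE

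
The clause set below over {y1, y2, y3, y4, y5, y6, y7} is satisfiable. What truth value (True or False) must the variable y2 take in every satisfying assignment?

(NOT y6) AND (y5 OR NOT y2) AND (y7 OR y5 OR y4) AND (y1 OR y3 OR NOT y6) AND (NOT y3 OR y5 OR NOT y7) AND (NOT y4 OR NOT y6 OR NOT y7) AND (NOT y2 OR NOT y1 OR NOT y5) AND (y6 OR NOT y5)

False

Suppose y2 = true.
The clause (NOT y6) is unit, so y6 = false.
The clause (y5) is unit, so y5 = true.
Now (NOT y5) is unsatisfied and unit — conflict.
So every satisfying assignment has y2 = False.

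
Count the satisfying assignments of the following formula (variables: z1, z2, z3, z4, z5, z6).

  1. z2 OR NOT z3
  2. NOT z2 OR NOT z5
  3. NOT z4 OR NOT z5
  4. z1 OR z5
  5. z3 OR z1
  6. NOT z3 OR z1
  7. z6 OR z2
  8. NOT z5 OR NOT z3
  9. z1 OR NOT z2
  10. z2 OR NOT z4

10

There are 2^6 = 64 truth assignments over (z1, z2, z3, z4, z5, z6).
Split on z1. With z1 = true, the clauses containing z1 are satisfied and NOT z1 drops from the rest; 10 of the 2^5 = 32 assignments to the other variables satisfy what remains.
With z1 = false, by the same count on the reduced clause set, 0 assignments work.
(One model: z1=T, z2=F, z3=F, z4=F, z5=F, z6=T.)
Total: 10 + 0 = 10.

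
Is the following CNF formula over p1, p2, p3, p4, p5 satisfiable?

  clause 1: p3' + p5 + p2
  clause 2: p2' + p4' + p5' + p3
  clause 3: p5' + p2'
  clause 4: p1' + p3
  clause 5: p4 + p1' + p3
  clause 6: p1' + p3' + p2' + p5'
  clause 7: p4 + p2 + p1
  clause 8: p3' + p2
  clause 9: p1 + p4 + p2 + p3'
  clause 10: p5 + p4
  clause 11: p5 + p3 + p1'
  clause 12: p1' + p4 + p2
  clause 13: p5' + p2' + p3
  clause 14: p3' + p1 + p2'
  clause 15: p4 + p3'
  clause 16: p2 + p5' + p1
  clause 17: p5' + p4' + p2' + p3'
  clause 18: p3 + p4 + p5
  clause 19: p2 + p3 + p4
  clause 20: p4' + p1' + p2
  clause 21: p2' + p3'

Suppose p5 = 0.
Unit clause (p4) forces p4 = 1.
Suppose p3 = 0.
Unit clause (p1') forces p1 = 0.
No clause remains; p2 is free.
A satisfying assignment: p1 ↦ 0; p2 ↦ 1; p3 ↦ 0; p4 ↦ 1; p5 ↦ 0.

Yes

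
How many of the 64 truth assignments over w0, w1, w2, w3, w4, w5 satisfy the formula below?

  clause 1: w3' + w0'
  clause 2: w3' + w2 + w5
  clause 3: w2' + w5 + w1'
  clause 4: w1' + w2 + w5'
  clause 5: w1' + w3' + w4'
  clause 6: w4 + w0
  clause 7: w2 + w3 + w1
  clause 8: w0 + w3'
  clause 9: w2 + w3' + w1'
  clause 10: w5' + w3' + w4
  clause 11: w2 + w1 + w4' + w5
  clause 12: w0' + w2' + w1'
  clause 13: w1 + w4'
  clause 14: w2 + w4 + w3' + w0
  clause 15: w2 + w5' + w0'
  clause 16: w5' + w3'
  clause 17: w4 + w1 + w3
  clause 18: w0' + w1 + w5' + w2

4

There are 2^6 = 64 truth assignments over (w0, w1, w2, w3, w4, w5).
Split on w2. With w2 = 1, the clauses containing w2 are satisfied and w2' drops from the rest; 1 of the 2^5 = 32 assignments to the other variables satisfy what remains.
With w2 = 0, by the same count on the reduced clause set, 3 assignments work.
(One model: w0=F, w1=T, w2=F, w3=F, w4=T, w5=F.)
Total: 1 + 3 = 4.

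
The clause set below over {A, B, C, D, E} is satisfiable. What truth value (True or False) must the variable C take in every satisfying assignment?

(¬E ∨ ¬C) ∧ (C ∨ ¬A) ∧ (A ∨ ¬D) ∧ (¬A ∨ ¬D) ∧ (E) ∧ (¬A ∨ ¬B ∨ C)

Suppose C = True.
The clause (¬E) is unit, so E = False.
That conflicts with the unit clause (E).
So every satisfying assignment has C = False.

False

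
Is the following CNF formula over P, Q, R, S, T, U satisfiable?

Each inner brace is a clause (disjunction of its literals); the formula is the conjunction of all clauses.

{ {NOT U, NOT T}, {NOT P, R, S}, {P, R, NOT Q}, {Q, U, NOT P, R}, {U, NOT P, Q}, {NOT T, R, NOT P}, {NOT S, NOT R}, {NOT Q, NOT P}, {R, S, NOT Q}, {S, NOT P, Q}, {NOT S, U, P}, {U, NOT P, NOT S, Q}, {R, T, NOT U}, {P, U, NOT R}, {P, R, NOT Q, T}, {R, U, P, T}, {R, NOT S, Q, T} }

Yes

Branch on U: set U = true.
Unit clause (NOT T) forces T = false.
Unit clause (R) forces R = true.
Unit clause (NOT S) forces S = false.
Branch on Q: set Q = false.
Unit clause (NOT P) forces P = false.
Every clause now holds.
A satisfying assignment: P: false, Q: false, R: true, S: false, T: false, U: true.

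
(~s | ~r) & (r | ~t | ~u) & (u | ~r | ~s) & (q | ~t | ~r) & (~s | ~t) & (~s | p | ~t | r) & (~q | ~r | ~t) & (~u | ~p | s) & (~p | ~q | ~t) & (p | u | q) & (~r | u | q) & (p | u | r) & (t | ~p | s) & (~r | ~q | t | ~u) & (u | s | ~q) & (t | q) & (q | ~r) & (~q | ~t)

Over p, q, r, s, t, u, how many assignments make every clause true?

There are 2^6 = 64 truth assignments over (p, q, r, s, t, u).
Split on p. With p = 1, the clauses containing p are satisfied and ~p drops from the rest; 3 of the 2^5 = 32 assignments to the other variables satisfy what remains.
With p = 0, by the same count on the reduced clause set, 2 assignments work.
(One model: p=F, q=T, r=F, s=F, t=F, u=T.)
Total: 3 + 2 = 5.

5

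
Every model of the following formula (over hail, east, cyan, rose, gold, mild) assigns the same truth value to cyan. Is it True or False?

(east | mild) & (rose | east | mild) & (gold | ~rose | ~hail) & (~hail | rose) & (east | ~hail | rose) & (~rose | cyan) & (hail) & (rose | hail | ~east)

Suppose cyan = 0.
The clause (~rose) is unit, so rose = 0.
The clause (~hail) is unit, so hail = 0.
But (hail) is also a unit clause — contradiction.
So every satisfying assignment has cyan = True.

True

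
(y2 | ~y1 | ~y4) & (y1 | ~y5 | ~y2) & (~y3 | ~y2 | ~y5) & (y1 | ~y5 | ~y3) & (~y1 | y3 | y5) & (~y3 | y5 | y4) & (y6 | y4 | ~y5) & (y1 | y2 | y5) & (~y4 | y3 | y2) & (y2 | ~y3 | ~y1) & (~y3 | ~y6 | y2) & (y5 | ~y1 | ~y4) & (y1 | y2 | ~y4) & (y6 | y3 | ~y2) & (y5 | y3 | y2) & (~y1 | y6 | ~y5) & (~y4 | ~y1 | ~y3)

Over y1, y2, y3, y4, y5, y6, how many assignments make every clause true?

There are 2^6 = 64 truth assignments over (y1, y2, y3, y4, y5, y6).
Split on y4. With y4 = 1, the clauses containing y4 are satisfied and ~y4 drops from the rest; 4 of the 2^5 = 32 assignments to the other variables satisfy what remains.
With y4 = 0, by the same count on the reduced clause set, 4 assignments work.
(One model: y1=F, y2=F, y3=F, y4=F, y5=T, y6=T.)
Total: 4 + 4 = 8.

8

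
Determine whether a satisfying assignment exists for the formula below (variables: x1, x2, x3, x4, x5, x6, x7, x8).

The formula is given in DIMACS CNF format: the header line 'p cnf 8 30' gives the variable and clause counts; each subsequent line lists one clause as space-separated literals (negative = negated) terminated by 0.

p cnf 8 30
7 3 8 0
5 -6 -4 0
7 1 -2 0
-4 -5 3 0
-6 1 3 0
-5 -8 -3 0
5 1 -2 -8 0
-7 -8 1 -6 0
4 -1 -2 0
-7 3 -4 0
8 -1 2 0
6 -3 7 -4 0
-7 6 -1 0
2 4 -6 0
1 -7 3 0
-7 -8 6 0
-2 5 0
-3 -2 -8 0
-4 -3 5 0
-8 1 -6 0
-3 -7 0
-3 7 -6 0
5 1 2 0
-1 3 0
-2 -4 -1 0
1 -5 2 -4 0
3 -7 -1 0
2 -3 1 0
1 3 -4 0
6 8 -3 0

Branch on x2: set x2 = False.
Branch on x8: set x8 = True.
Branch on x5: set x5 = False.
The clause (x1) is unit, so x1 = True.
The clause (x3) is unit, so x3 = True.
The clause (¬x4) is unit, so x4 = False.
The clause (¬x6) is unit, so x6 = False.
The clause (¬x7) is unit, so x7 = False.
All clauses are satisfied.
A satisfying assignment: x1 ↦ True, x2 ↦ False, x3 ↦ True, x4 ↦ False, x5 ↦ False, x6 ↦ False, x7 ↦ False, x8 ↦ True.

Satisfiable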